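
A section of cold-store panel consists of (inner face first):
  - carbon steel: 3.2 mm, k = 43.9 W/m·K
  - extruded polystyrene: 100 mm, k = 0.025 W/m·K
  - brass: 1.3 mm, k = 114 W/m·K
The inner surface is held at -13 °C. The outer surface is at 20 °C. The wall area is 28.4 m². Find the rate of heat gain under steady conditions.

Model the wall as resistances in series:
R_carbon steel = L/(kA) = 0.0032/(43.9×28.4) = 2.567×10^-6 K/W
R_extruded polystyrene = L/(kA) = 0.1/(0.025×28.4) = 0.1408 K/W
R_brass = L/(kA) = 0.0013/(114×28.4) = 4.015×10^-7 K/W
R_total = 0.1408 K/W
Q = ΔT / R_total = 33 / 0.1408

Q ≈ 234 W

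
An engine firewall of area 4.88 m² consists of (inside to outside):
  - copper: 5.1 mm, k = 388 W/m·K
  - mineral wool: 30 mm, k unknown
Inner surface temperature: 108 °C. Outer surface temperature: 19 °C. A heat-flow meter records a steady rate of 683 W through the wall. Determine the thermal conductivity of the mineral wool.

k ≈ 0.0472 W/(m·K)

Series thermal resistances:
R_copper = L/(kA) = 0.0051/(388×4.88) = 2.694×10^-6 K/W
Sum of known resistances R_other = 2.694×10^-6 K/W
Total R = ΔT/Q = 89/683 = 0.1303 K/W
R_mineral wool = R_total − R_other = 0.1303 K/W
k = L/(R·A) = 0.03/(0.1303×4.88)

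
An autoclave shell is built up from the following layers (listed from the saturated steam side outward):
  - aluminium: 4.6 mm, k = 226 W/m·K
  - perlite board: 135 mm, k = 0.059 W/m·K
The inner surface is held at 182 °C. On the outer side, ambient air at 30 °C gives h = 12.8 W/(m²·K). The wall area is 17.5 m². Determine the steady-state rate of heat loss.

Series thermal resistances:
R_aluminium = L/(kA) = 0.0046/(226×17.5) = 1.163×10^-6 K/W
R_perlite board = L/(kA) = 0.135/(0.059×17.5) = 0.1308 K/W
R_outer film = 1/(h_o·A) = 1/(12.8×17.5) = 0.004464 K/W
R_total = 0.1352 K/W
Q = ΔT / R_total = 152 / 0.1352

Q ≈ 1120 W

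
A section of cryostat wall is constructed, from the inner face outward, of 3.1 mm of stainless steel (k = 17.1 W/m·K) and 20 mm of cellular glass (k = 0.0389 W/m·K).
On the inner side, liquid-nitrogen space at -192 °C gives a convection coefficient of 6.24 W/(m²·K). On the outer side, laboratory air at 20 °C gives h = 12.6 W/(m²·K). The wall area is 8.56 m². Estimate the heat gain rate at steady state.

Treating each layer as a thermal resistance in series:
R_inner film = 1/(h_i·A) = 1/(6.24×8.56) = 0.01872 K/W
R_stainless steel = L/(kA) = 0.0031/(17.1×8.56) = 2.118×10^-5 K/W
R_cellular glass = L/(kA) = 0.02/(0.0389×8.56) = 0.06006 K/W
R_outer film = 1/(h_o·A) = 1/(12.6×8.56) = 0.009272 K/W
R_total = 0.08808 K/W
Q = ΔT / R_total = 212 / 0.08808

Q ≈ 2410 W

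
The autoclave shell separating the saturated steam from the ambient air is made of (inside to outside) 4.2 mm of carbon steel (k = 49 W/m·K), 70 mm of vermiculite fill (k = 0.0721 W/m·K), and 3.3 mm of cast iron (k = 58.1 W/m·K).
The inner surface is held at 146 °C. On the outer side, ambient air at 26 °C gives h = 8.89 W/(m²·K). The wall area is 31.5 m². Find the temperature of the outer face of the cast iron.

T ≈ 38.5 °C

Treating each layer as a thermal resistance in series:
R_carbon steel = L/(kA) = 0.0042/(49×31.5) = 2.721×10^-6 K/W
R_vermiculite fill = L/(kA) = 0.07/(0.0721×31.5) = 0.03082 K/W
R_cast iron = L/(kA) = 0.0033/(58.1×31.5) = 1.803×10^-6 K/W
R_outer film = 1/(h_o·A) = 1/(8.89×31.5) = 0.003571 K/W
R_total = 0.0344 K/W;  Q = ΔT/R_total = 120/0.0344 = 3489 W
T_interface = T_inner − Q·ΣR(inner→interface) = 146 − 3490×0.03083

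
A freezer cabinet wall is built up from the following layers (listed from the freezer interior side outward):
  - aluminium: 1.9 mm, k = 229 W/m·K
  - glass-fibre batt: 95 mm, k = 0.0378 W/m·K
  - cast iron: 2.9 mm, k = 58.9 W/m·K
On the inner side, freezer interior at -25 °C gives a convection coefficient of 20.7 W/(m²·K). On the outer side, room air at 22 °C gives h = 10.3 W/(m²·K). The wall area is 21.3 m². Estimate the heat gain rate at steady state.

Q ≈ 377 W

Using the resistance-network approach (series):
R_inner film = 1/(h_i·A) = 1/(20.7×21.3) = 0.002268 K/W
R_aluminium = L/(kA) = 0.0019/(229×21.3) = 3.895×10^-7 K/W
R_glass-fibre batt = L/(kA) = 0.095/(0.0378×21.3) = 0.118 K/W
R_cast iron = L/(kA) = 0.0029/(58.9×21.3) = 2.312×10^-6 K/W
R_outer film = 1/(h_o·A) = 1/(10.3×21.3) = 0.004558 K/W
R_total = 0.1248 K/W
Q = ΔT / R_total = 47 / 0.1248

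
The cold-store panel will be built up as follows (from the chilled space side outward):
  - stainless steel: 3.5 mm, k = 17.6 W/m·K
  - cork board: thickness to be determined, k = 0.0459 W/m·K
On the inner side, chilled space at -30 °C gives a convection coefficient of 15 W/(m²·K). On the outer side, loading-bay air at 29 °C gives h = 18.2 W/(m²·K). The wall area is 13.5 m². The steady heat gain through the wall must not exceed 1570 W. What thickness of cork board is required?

L ≈ 17.7 mm

Series thermal resistances:
R_inner film = 1/(h_i·A) = 1/(15×13.5) = 0.004938 K/W
R_stainless steel = L/(kA) = 0.0035/(17.6×13.5) = 1.473×10^-5 K/W
R_outer film = 1/(h_o·A) = 1/(18.2×13.5) = 0.00407 K/W
Sum of the known resistances R_other = 0.009023 K/W
Required total resistance R_tot = ΔT/Q_allow = 59/1570 = 0.03758 K/W
R_cork board = R_tot − R_other = 0.02856 K/W
L = R·k·A = 0.02856×0.0459×13.5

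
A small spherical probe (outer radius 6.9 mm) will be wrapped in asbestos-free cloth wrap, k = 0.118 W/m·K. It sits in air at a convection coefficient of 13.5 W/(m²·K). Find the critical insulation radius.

r_cr ≈ 17.5 mm

For a sphere r_cr = 2k/h = 2×0.118/13.5
r_cr = 17.5 mm; since the bare radius (6.9 mm) is below r_cr, adding a thin layer of insulation will *increase* heat loss.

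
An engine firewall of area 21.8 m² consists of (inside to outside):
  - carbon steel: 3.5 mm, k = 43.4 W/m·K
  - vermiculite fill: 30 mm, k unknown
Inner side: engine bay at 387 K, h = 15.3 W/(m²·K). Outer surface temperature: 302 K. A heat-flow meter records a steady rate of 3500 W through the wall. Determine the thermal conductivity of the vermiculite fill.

Series thermal resistances:
R_inner film = 1/(h_i·A) = 1/(15.3×21.8) = 0.002998 K/W
R_carbon steel = L/(kA) = 0.0035/(43.4×21.8) = 3.699×10^-6 K/W
Sum of known resistances R_other = 0.003002 K/W
Total R = ΔT/Q = 85/3500 = 0.02429 K/W
R_vermiculite fill = R_total − R_other = 0.02128 K/W
k = L/(R·A) = 0.03/(0.02128×21.8)

k ≈ 0.0647 W/(m·K)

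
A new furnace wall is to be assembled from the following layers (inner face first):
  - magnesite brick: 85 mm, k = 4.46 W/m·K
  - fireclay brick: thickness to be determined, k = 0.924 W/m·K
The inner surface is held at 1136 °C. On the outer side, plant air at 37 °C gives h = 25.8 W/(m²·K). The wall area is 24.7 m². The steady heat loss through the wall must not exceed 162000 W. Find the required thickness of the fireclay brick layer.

L ≈ 101 mm

Series thermal resistances:
R_magnesite brick = L/(kA) = 0.085/(4.46×24.7) = 7.716×10^-4 K/W
R_outer film = 1/(h_o·A) = 1/(25.8×24.7) = 0.001569 K/W
Sum of the known resistances R_other = 0.002341 K/W
Required total resistance R_tot = ΔT/Q_allow = 1099/162000 = 0.006784 K/W
R_fireclay brick = R_tot − R_other = 0.004443 K/W
L = R·k·A = 0.004443×0.924×24.7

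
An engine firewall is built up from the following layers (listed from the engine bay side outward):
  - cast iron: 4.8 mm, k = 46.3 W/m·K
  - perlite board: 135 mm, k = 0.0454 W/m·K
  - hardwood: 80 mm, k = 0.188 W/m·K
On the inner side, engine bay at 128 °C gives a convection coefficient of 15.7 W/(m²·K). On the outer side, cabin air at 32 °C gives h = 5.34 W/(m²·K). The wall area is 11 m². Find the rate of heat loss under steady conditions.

Thermal resistances in series:
R_inner film = 1/(h_i·A) = 1/(15.7×11) = 0.00579 K/W
R_cast iron = L/(kA) = 0.0048/(46.3×11) = 9.425×10^-6 K/W
R_perlite board = L/(kA) = 0.135/(0.0454×11) = 0.2703 K/W
R_hardwood = L/(kA) = 0.08/(0.188×11) = 0.03868 K/W
R_outer film = 1/(h_o·A) = 1/(5.34×11) = 0.01702 K/W
R_total = 0.3318 K/W
Q = ΔT / R_total = 96 / 0.3318

Q ≈ 289 W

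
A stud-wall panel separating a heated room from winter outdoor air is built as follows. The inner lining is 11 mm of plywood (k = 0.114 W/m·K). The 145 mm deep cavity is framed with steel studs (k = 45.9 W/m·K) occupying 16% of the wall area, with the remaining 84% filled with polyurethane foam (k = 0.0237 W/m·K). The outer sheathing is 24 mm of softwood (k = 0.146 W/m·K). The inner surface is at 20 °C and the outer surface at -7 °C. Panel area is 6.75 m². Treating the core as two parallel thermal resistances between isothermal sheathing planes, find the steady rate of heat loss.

Q ≈ 650 W

Sheathing layers in series; stud and cavity paths in parallel between them.
R_inner = 0.011/(0.114×6.75) = 0.01429 K/W
R_stud  = 0.145/(45.9×0.16×6.75) = 0.002925 K/W
R_cav   = 0.145/(0.0237×0.84×6.75) = 1.079 K/W
1/R_core = 1/R_stud + 1/R_cav → R_core = 0.002917 K/W
R_outer = 0.024/(0.146×6.75) = 0.02435 K/W
R_total = 0.04157 K/W
Q = ΔT/R_total = 27/0.04157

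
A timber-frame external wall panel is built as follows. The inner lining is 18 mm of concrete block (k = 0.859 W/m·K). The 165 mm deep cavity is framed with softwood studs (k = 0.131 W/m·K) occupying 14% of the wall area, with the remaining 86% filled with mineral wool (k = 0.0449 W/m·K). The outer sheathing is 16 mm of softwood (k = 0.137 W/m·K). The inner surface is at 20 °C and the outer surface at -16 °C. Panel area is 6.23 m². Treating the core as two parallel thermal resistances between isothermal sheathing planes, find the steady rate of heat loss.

Q ≈ 73.9 W

Sheathing layers in series; stud and cavity paths in parallel between them.
R_inner = 0.018/(0.859×6.23) = 0.003363 K/W
R_stud  = 0.165/(0.131×0.14×6.23) = 1.444 K/W
R_cav   = 0.165/(0.0449×0.86×6.23) = 0.6859 K/W
1/R_core = 1/R_stud + 1/R_cav → R_core = 0.465 K/W
R_outer = 0.016/(0.137×6.23) = 0.01875 K/W
R_total = 0.4871 K/W
Q = ΔT/R_total = 36/0.4871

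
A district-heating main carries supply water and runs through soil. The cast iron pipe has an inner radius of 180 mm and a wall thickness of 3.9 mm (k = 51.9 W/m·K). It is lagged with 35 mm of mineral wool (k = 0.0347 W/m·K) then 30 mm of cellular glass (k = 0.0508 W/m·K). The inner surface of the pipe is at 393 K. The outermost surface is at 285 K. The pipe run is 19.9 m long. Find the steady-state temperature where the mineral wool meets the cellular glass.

T ≈ 321 K

Radial resistances (cylindrical: R_cond = ln(r_o/r_i)/(2πkL), R_conv = 1/(h·2πrL)):
R_cast iron pipe wall = ln(183.9/180)/(2π×51.9×19.9) = 3.303×10^-6 K/W
R_mineral wool = ln(218.9/183.9)/(2π×0.0347×19.9) = 0.04016 K/W
R_cellular glass = ln(248.9/218.9)/(2π×0.0508×19.9) = 0.02022 K/W
R_total = 0.06038 K/W
Q = ΔT/R_total = 108/0.06038
Q = 1790 W
T_interface = T_inner − Q·ΣR(inner→interface) = 393 − 1790×0.04016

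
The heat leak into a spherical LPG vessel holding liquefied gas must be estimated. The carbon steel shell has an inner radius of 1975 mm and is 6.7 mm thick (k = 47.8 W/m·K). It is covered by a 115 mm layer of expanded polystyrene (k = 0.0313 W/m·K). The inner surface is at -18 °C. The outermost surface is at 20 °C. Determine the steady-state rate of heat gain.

Q ≈ 540 W

Spherical conduction: R = (1/r_in − 1/r_out)/(4πk) per layer; series-sum.
R_carbon steel shell = (1/1.975 − 1/1.9817)/(4π×47.8) = 2.85×10^-6 K/W
R_expanded polystyrene = (1/1.9817 − 1/2.0967)/(4π×0.0313) = 0.07037 K/W
R_total = 0.07037 K/W
Q = ΔT/R_total = 38/0.07037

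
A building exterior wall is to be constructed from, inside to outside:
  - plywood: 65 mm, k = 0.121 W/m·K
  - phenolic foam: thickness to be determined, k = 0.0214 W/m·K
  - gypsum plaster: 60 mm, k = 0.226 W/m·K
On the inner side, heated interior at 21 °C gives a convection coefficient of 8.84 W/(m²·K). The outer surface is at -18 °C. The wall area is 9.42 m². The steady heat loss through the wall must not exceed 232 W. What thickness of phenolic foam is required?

Treating each layer as a thermal resistance in series:
R_inner film = 1/(h_i·A) = 1/(8.84×9.42) = 0.01201 K/W
R_plywood = L/(kA) = 0.065/(0.121×9.42) = 0.05703 K/W
R_gypsum plaster = L/(kA) = 0.06/(0.226×9.42) = 0.02818 K/W
Sum of the known resistances R_other = 0.09722 K/W
Required total resistance R_tot = ΔT/Q_allow = 39/232 = 0.1681 K/W
R_phenolic foam = R_tot − R_other = 0.07088 K/W
L = R·k·A = 0.07088×0.0214×9.42

L ≈ 14.3 mm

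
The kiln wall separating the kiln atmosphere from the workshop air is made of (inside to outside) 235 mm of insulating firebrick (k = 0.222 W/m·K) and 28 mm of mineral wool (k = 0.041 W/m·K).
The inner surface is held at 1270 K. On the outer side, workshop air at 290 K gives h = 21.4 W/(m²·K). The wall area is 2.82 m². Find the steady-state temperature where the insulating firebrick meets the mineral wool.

T ≈ 690 K

Using the resistance-network approach (series):
R_insulating firebrick = L/(kA) = 0.235/(0.222×2.82) = 0.3754 K/W
R_mineral wool = L/(kA) = 0.028/(0.041×2.82) = 0.2422 K/W
R_outer film = 1/(h_o·A) = 1/(21.4×2.82) = 0.01657 K/W
R_total = 0.6341 K/W;  Q = ΔT/R_total = 980/0.6341 = 1545 W
T_interface = T_inner − Q·ΣR(inner→interface) = 1270 − 1550×0.3754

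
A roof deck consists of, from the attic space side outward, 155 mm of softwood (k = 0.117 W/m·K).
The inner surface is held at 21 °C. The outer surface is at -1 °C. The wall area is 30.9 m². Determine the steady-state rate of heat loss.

Treating each layer as a thermal resistance in series:
R_softwood = L/(kA) = 0.155/(0.117×30.9) = 0.04287 K/W
R_total = 0.04287 K/W
Q = ΔT / R_total = 22 / 0.04287

Q ≈ 513 W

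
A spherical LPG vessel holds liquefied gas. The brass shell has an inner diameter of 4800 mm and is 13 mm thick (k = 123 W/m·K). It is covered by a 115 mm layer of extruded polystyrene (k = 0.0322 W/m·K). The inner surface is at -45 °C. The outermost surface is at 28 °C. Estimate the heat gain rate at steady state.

Radial (spherical) resistances in series:
R_brass shell = (1/2.4 − 1/2.413)/(4π×123) = 1.452×10^-6 K/W
R_extruded polystyrene = (1/2.413 − 1/2.528)/(4π×0.0322) = 0.04659 K/W
R_total = 0.04659 K/W
Q = ΔT/R_total = 73/0.04659

Q ≈ 1570 W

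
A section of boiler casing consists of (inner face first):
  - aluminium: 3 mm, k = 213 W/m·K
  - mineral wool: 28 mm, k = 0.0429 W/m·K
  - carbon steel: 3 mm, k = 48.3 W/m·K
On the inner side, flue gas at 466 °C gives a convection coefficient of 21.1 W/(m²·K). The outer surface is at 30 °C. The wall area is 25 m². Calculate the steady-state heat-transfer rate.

Using the resistance-network approach (series):
R_inner film = 1/(h_i·A) = 1/(21.1×25) = 0.001896 K/W
R_aluminium = L/(kA) = 0.003/(213×25) = 5.634×10^-7 K/W
R_mineral wool = L/(kA) = 0.028/(0.0429×25) = 0.02611 K/W
R_carbon steel = L/(kA) = 0.003/(48.3×25) = 2.484×10^-6 K/W
R_total = 0.02801 K/W
Q = ΔT / R_total = 436 / 0.02801

Q ≈ 15600 W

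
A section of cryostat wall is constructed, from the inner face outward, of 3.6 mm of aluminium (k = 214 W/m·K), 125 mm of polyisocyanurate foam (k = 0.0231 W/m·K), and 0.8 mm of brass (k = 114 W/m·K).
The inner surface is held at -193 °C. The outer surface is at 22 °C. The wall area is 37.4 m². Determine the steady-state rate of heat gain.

Q ≈ 1490 W

Series thermal resistances:
R_aluminium = L/(kA) = 0.0036/(214×37.4) = 4.498×10^-7 K/W
R_polyisocyanurate foam = L/(kA) = 0.125/(0.0231×37.4) = 0.1447 K/W
R_brass = L/(kA) = 0.0008/(114×37.4) = 1.876×10^-7 K/W
R_total = 0.1447 K/W
Q = ΔT / R_total = 215 / 0.1447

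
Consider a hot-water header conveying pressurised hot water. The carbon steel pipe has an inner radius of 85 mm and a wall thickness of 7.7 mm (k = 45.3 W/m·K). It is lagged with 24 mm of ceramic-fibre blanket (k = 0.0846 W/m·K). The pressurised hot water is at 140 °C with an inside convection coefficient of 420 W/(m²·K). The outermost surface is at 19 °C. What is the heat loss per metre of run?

q′ ≈ 276 W/m

For a radial system each layer contributes R = ln(r_out/r_in)/(2πkL); films add R = 1/(hA).
R_inner film = 1/(h_i·2πr₁L) = 1/(420×2π×0.085×1) = 0.004458 K/W
R_carbon steel pipe wall = ln(92.7/85)/(2π×45.3×1) = 3.047×10^-4 K/W
R_ceramic-fibre blanket = ln(116.7/92.7)/(2π×0.0846×1) = 0.4331 K/W
R_total = 0.4379 K/W
Q = ΔT/R_total = 121/0.4379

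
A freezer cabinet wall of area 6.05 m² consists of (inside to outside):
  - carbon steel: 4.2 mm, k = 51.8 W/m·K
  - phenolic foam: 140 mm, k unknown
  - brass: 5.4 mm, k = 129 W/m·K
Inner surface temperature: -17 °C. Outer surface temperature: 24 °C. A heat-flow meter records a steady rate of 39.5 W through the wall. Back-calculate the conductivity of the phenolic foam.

k ≈ 0.0223 W/(m·K)

Series thermal resistances:
R_carbon steel = L/(kA) = 0.0042/(51.8×6.05) = 1.34×10^-5 K/W
R_brass = L/(kA) = 0.0054/(129×6.05) = 6.919×10^-6 K/W
Sum of known resistances R_other = 2.032×10^-5 K/W
Total R = ΔT/Q = 41/39.5 = 1.038 K/W
R_phenolic foam = R_total − R_other = 1.038 K/W
k = L/(R·A) = 0.14/(1.038×6.05)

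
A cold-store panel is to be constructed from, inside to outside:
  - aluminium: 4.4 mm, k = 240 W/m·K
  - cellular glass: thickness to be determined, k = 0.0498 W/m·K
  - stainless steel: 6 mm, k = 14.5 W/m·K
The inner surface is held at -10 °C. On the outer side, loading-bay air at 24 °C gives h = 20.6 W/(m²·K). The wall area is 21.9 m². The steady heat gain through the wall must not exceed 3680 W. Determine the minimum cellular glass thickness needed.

Using the resistance-network approach (series):
R_aluminium = L/(kA) = 0.0044/(240×21.9) = 8.371×10^-7 K/W
R_stainless steel = L/(kA) = 0.006/(14.5×21.9) = 1.889×10^-5 K/W
R_outer film = 1/(h_o·A) = 1/(20.6×21.9) = 0.002217 K/W
Sum of the known resistances R_other = 0.002236 K/W
Required total resistance R_tot = ΔT/Q_allow = 34/3680 = 0.009239 K/W
R_cellular glass = R_tot − R_other = 0.007003 K/W
L = R·k·A = 0.007003×0.0498×21.9

L ≈ 7.64 mm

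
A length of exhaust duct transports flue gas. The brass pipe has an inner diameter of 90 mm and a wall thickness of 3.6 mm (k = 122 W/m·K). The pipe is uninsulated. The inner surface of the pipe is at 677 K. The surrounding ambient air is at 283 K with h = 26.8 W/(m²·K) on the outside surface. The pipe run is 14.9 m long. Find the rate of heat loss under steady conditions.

For a radial system each layer contributes R = ln(r_out/r_in)/(2πkL); films add R = 1/(hA).
R_brass pipe wall = ln(48.6/45)/(2π×122×14.9) = 6.738×10^-6 K/W
R_outer film = 1/(h_o·2πr_oL) = 1/(26.8×2π×0.0486×14.9) = 0.008201 K/W
R_total = 0.008208 K/W
Q = ΔT/R_total = 394/0.008208

Q ≈ 48000 W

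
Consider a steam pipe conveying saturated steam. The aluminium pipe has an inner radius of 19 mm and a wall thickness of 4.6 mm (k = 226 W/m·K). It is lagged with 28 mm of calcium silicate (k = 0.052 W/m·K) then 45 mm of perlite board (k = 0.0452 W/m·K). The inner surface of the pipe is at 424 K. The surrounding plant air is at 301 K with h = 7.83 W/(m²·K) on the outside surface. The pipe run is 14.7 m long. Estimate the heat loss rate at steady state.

Cylindrical conduction, so R = ln(r₂/r₁)/(2πkL) per layer, in series:
R_aluminium pipe wall = ln(23.6/19)/(2π×226×14.7) = 1.039×10^-5 K/W
R_calcium silicate = ln(51.6/23.6)/(2π×0.052×14.7) = 0.1629 K/W
R_perlite board = ln(96.6/51.6)/(2π×0.0452×14.7) = 0.1502 K/W
R_outer film = 1/(h_o·2πr_oL) = 1/(7.83×2π×0.0966×14.7) = 0.01431 K/W
R_total = 0.3274 K/W
Q = ΔT/R_total = 123/0.3274

Q ≈ 376 W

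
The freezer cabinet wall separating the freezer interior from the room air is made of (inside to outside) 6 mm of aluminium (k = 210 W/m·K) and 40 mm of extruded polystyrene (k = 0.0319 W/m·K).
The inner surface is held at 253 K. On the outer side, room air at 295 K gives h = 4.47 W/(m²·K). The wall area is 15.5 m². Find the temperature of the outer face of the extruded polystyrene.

Model the wall as resistances in series:
R_aluminium = L/(kA) = 0.006/(210×15.5) = 1.843×10^-6 K/W
R_extruded polystyrene = L/(kA) = 0.04/(0.0319×15.5) = 0.0809 K/W
R_outer film = 1/(h_o·A) = 1/(4.47×15.5) = 0.01443 K/W
R_total = 0.09533 K/W;  Q = ΔT/R_total = 42/0.09533 = 440.6 W
T_interface = T_inner + Q·ΣR(inner→interface) = 253 + 441×0.0809

T ≈ 289 K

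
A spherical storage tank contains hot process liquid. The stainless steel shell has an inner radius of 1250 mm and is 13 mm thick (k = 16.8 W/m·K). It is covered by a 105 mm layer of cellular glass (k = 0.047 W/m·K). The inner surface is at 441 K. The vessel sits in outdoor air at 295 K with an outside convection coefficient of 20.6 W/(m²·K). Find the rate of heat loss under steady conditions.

Q ≈ 1390 W

For a spherical shell R = (1/r₁ − 1/r₂)/(4πk); film R = 1/(h·4πr²). In series:
R_stainless steel shell = (1/1.25 − 1/1.263)/(4π×16.8) = 3.9×10^-5 K/W
R_cellular glass = (1/1.263 − 1/1.368)/(4π×0.047) = 0.1029 K/W
R_outer film = 1/(h·4πr_o²) = 1/(20.6×4π×1.368²) = 0.002064 K/W
R_total = 0.105 K/W
Q = ΔT/R_total = 146/0.105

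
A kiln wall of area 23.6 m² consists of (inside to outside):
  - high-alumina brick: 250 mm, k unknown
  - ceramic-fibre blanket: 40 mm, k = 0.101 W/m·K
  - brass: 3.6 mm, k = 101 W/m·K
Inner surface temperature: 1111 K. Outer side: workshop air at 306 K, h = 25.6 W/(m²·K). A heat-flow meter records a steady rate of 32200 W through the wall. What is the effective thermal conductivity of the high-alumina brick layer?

Thermal resistances in series:
R_ceramic-fibre blanket = L/(kA) = 0.04/(0.101×23.6) = 0.01678 K/W
R_brass = L/(kA) = 0.0036/(101×23.6) = 1.51×10^-6 K/W
R_outer film = 1/(h_o·A) = 1/(25.6×23.6) = 0.001655 K/W
Sum of known resistances R_other = 0.01844 K/W
Total R = ΔT/Q = 805/32200 = 0.025 K/W
R_high-alumina brick = R_total − R_other = 0.006562 K/W
k = L/(R·A) = 0.25/(0.006562×23.6)

k ≈ 1.61 W/(m·K)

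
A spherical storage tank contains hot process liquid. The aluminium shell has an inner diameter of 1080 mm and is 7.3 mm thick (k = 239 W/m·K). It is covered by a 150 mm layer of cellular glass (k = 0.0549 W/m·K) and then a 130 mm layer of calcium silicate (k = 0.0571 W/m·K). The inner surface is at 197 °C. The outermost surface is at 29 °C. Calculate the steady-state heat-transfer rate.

Radial (spherical) resistances in series:
R_aluminium shell = (1/0.54 − 1/0.5473)/(4π×239) = 8.224×10^-6 K/W
R_cellular glass = (1/0.5473 − 1/0.6973)/(4π×0.0549) = 0.5697 K/W
R_calcium silicate = (1/0.6973 − 1/0.8273)/(4π×0.0571) = 0.3141 K/W
R_total = 0.8838 K/W
Q = ΔT/R_total = 168/0.8838

Q ≈ 190 W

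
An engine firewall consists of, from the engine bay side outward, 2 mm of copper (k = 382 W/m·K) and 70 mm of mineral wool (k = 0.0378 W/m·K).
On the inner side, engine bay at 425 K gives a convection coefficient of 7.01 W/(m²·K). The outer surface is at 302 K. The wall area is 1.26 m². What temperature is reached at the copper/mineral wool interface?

Thermal resistances in series:
R_inner film = 1/(h_i·A) = 1/(7.01×1.26) = 0.1132 K/W
R_copper = L/(kA) = 0.002/(382×1.26) = 4.155×10^-6 K/W
R_mineral wool = L/(kA) = 0.07/(0.0378×1.26) = 1.47 K/W
R_total = 1.583 K/W;  Q = ΔT/R_total = 123/1.583 = 77.7 W
T_interface = T_inner − Q·ΣR(inner→interface) = 425 − 77.7×0.1132

T ≈ 416 K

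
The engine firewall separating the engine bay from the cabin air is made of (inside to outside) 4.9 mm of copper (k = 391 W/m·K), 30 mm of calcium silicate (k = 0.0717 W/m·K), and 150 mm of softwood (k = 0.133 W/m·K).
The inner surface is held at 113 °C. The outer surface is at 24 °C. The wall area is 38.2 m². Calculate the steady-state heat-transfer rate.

Series thermal resistances:
R_copper = L/(kA) = 0.0049/(391×38.2) = 3.281×10^-7 K/W
R_calcium silicate = L/(kA) = 0.03/(0.0717×38.2) = 0.01095 K/W
R_softwood = L/(kA) = 0.15/(0.133×38.2) = 0.02952 K/W
R_total = 0.04048 K/W
Q = ΔT / R_total = 89 / 0.04048

Q ≈ 2200 W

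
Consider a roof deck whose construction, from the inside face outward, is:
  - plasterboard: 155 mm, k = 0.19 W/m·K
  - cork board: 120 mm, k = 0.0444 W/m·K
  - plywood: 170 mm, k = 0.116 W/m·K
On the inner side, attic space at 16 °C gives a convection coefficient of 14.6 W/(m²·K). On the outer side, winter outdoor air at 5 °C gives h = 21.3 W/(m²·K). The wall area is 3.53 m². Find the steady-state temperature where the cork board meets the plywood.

T ≈ 8.26 °C

Thermal resistances in series:
R_inner film = 1/(h_i·A) = 1/(14.6×3.53) = 0.0194 K/W
R_plasterboard = L/(kA) = 0.155/(0.19×3.53) = 0.2311 K/W
R_cork board = L/(kA) = 0.12/(0.0444×3.53) = 0.7656 K/W
R_plywood = L/(kA) = 0.17/(0.116×3.53) = 0.4152 K/W
R_outer film = 1/(h_o·A) = 1/(21.3×3.53) = 0.0133 K/W
R_total = 1.445 K/W;  Q = ΔT/R_total = 11/1.445 = 7.615 W
T_interface = T_inner − Q·ΣR(inner→interface) = 16 − 7.61×1.016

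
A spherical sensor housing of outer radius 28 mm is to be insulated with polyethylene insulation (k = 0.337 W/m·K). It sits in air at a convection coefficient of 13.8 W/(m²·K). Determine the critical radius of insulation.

For a sphere r_cr = 2k/h = 2×0.337/13.8
r_cr = 48.8 mm; since the bare radius (28 mm) is below r_cr, adding a thin layer of insulation will *increase* heat loss.

r_cr ≈ 48.8 mm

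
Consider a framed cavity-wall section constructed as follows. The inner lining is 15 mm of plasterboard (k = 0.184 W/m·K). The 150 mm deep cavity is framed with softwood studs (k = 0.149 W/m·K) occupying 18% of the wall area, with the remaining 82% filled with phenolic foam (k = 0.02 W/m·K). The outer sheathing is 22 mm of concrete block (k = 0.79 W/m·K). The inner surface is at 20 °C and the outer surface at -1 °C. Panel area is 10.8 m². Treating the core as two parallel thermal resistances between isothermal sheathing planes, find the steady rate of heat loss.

Sheathing layers in series; stud and cavity paths in parallel between them.
R_inner = 0.015/(0.184×10.8) = 0.007548 K/W
R_stud  = 0.15/(0.149×0.18×10.8) = 0.5179 K/W
R_cav   = 0.15/(0.02×0.82×10.8) = 0.8469 K/W
1/R_core = 1/R_stud + 1/R_cav → R_core = 0.3214 K/W
R_outer = 0.022/(0.79×10.8) = 0.002579 K/W
R_total = 0.3315 K/W
Q = ΔT/R_total = 21/0.3315

Q ≈ 63.4 W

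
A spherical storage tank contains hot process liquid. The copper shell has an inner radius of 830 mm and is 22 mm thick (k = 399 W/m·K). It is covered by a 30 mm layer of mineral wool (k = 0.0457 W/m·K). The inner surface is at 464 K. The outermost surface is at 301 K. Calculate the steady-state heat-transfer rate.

Spherical conduction: R = (1/r_in − 1/r_out)/(4πk) per layer; series-sum.
R_copper shell = (1/0.83 − 1/0.852)/(4π×399) = 6.205×10^-6 K/W
R_mineral wool = (1/0.852 − 1/0.882)/(4π×0.0457) = 0.06952 K/W
R_total = 0.06952 K/W
Q = ΔT/R_total = 163/0.06952

Q ≈ 2340 W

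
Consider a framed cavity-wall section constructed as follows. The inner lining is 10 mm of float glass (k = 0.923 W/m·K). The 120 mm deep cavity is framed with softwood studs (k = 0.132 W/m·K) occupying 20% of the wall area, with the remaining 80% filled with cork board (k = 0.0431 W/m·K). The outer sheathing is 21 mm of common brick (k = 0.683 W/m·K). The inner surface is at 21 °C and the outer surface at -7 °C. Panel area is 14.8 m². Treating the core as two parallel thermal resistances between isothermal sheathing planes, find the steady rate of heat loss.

Sheathing layers in series; stud and cavity paths in parallel between them.
R_inner = 0.01/(0.923×14.8) = 7.32×10^-4 K/W
R_stud  = 0.12/(0.132×0.2×14.8) = 0.3071 K/W
R_cav   = 0.12/(0.0431×0.8×14.8) = 0.2352 K/W
1/R_core = 1/R_stud + 1/R_cav → R_core = 0.1332 K/W
R_outer = 0.021/(0.683×14.8) = 0.002077 K/W
R_total = 0.136 K/W
Q = ΔT/R_total = 28/0.136

Q ≈ 206 W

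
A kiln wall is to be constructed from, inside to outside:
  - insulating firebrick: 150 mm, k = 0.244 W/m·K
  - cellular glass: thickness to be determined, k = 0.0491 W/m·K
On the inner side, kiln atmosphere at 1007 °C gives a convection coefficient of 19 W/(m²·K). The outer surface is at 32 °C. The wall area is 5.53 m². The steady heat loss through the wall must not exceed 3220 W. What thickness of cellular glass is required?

Treating each layer as a thermal resistance in series:
R_inner film = 1/(h_i·A) = 1/(19×5.53) = 0.009517 K/W
R_insulating firebrick = L/(kA) = 0.15/(0.244×5.53) = 0.1112 K/W
Sum of the known resistances R_other = 0.1207 K/W
Required total resistance R_tot = ΔT/Q_allow = 975/3220 = 0.3028 K/W
R_cellular glass = R_tot − R_other = 0.1821 K/W
L = R·k·A = 0.1821×0.0491×5.53

L ≈ 49.4 mm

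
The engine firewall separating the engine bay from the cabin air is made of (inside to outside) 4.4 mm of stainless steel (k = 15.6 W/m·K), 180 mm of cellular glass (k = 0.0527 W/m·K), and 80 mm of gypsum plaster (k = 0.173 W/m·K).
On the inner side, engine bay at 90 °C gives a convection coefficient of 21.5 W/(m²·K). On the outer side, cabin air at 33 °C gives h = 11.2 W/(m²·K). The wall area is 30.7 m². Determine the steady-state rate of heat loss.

Q ≈ 436 W

Model the wall as resistances in series:
R_inner film = 1/(h_i·A) = 1/(21.5×30.7) = 0.001515 K/W
R_stainless steel = L/(kA) = 0.0044/(15.6×30.7) = 9.187×10^-6 K/W
R_cellular glass = L/(kA) = 0.18/(0.0527×30.7) = 0.1113 K/W
R_gypsum plaster = L/(kA) = 0.08/(0.173×30.7) = 0.01506 K/W
R_outer film = 1/(h_o·A) = 1/(11.2×30.7) = 0.002908 K/W
R_total = 0.1308 K/W
Q = ΔT / R_total = 57 / 0.1308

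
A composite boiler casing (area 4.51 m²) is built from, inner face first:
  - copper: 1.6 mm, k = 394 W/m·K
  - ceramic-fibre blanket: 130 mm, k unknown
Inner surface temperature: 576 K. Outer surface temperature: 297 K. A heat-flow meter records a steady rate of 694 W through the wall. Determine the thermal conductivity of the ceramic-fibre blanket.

k ≈ 0.0717 W/(m·K)

Series thermal resistances:
R_copper = L/(kA) = 0.0016/(394×4.51) = 9.004×10^-7 K/W
Sum of known resistances R_other = 9.004×10^-7 K/W
Total R = ΔT/Q = 279/694 = 0.402 K/W
R_ceramic-fibre blanket = R_total − R_other = 0.402 K/W
k = L/(R·A) = 0.13/(0.402×4.51)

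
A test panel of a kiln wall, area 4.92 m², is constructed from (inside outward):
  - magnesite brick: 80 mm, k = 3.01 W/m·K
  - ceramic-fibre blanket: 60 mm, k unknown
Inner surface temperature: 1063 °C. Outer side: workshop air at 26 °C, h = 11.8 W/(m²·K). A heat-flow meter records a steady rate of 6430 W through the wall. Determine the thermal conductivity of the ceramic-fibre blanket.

Treating each layer as a thermal resistance in series:
R_magnesite brick = L/(kA) = 0.08/(3.01×4.92) = 0.005402 K/W
R_outer film = 1/(h_o·A) = 1/(11.8×4.92) = 0.01722 K/W
Sum of known resistances R_other = 0.02263 K/W
Total R = ΔT/Q = 1037/6430 = 0.1613 K/W
R_ceramic-fibre blanket = R_total − R_other = 0.1386 K/W
k = L/(R·A) = 0.06/(0.1386×4.92)

k ≈ 0.088 W/(m·K)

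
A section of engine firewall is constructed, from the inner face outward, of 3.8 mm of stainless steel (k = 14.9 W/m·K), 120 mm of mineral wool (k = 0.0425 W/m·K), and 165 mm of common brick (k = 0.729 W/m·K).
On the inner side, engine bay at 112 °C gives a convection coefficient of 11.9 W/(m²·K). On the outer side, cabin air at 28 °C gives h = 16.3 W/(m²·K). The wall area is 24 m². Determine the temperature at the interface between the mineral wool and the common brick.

Treating each layer as a thermal resistance in series:
R_inner film = 1/(h_i·A) = 1/(11.9×24) = 0.003501 K/W
R_stainless steel = L/(kA) = 0.0038/(14.9×24) = 1.063×10^-5 K/W
R_mineral wool = L/(kA) = 0.12/(0.0425×24) = 0.1176 K/W
R_common brick = L/(kA) = 0.165/(0.729×24) = 0.009431 K/W
R_outer film = 1/(h_o·A) = 1/(16.3×24) = 0.002556 K/W
R_total = 0.1331 K/W;  Q = ΔT/R_total = 84/0.1331 = 630.9 W
T_interface = T_inner − Q·ΣR(inner→interface) = 112 − 631×0.1212

T ≈ 35.6 °C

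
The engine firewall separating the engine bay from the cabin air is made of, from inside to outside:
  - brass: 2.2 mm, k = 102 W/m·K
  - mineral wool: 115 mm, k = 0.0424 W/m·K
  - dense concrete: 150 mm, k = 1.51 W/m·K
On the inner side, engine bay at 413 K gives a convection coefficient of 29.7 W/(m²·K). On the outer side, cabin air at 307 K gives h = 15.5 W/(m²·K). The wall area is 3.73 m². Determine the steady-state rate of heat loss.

Treating each layer as a thermal resistance in series:
R_inner film = 1/(h_i·A) = 1/(29.7×3.73) = 0.009027 K/W
R_brass = L/(kA) = 0.0022/(102×3.73) = 5.782×10^-6 K/W
R_mineral wool = L/(kA) = 0.115/(0.0424×3.73) = 0.7271 K/W
R_dense concrete = L/(kA) = 0.15/(1.51×3.73) = 0.02663 K/W
R_outer film = 1/(h_o·A) = 1/(15.5×3.73) = 0.0173 K/W
R_total = 0.7801 K/W
Q = ΔT / R_total = 106 / 0.7801

Q ≈ 136 W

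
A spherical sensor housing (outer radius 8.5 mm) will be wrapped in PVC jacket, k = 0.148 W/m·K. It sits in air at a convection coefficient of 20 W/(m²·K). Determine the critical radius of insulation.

For a sphere r_cr = 2k/h = 2×0.148/20
r_cr = 14.8 mm; since the bare radius (8.5 mm) is below r_cr, adding a thin layer of insulation will *increase* heat loss.

r_cr ≈ 14.8 mm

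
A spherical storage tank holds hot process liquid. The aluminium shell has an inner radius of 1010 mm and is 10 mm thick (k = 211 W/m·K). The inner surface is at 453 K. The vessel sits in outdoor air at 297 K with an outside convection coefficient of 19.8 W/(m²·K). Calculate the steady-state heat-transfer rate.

For a spherical shell R = (1/r₁ − 1/r₂)/(4πk); film R = 1/(h·4πr²). In series:
R_aluminium shell = (1/1.01 − 1/1.02)/(4π×211) = 3.661×10^-6 K/W
R_outer film = 1/(h·4πr_o²) = 1/(19.8×4π×1.02²) = 0.003863 K/W
R_total = 0.003867 K/W
Q = ΔT/R_total = 156/0.003867

Q ≈ 40300 W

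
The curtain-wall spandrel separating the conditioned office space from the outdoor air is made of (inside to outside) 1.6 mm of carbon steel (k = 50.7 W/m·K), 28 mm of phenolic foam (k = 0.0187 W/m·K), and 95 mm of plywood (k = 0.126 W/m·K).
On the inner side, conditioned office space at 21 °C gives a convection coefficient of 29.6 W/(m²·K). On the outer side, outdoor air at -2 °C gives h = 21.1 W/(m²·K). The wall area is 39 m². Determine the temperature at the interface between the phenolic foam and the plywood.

T ≈ 5.9 °C

Treating each layer as a thermal resistance in series:
R_inner film = 1/(h_i·A) = 1/(29.6×39) = 8.663×10^-4 K/W
R_carbon steel = L/(kA) = 0.0016/(50.7×39) = 8.092×10^-7 K/W
R_phenolic foam = L/(kA) = 0.028/(0.0187×39) = 0.03839 K/W
R_plywood = L/(kA) = 0.095/(0.126×39) = 0.01933 K/W
R_outer film = 1/(h_o·A) = 1/(21.1×39) = 0.001215 K/W
R_total = 0.05981 K/W;  Q = ΔT/R_total = 23/0.05981 = 384.6 W
T_interface = T_inner − Q·ΣR(inner→interface) = 21 − 385×0.03926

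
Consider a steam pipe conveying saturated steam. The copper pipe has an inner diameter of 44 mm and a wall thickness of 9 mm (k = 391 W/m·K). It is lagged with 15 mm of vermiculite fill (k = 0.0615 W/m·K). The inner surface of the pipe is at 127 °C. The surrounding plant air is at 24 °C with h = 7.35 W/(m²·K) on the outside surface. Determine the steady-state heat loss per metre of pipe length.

Cylindrical conduction, so R = ln(r₂/r₁)/(2πkL) per layer, in series:
R_copper pipe wall = ln(31/22)/(2π×391×1) = 1.396×10^-4 K/W
R_vermiculite fill = ln(46/31)/(2π×0.0615×1) = 1.021 K/W
R_outer film = 1/(h_o·2πr_oL) = 1/(7.35×2π×0.046×1) = 0.4707 K/W
R_total = 1.492 K/W
Q = ΔT/R_total = 103/1.492

q′ ≈ 69 W/m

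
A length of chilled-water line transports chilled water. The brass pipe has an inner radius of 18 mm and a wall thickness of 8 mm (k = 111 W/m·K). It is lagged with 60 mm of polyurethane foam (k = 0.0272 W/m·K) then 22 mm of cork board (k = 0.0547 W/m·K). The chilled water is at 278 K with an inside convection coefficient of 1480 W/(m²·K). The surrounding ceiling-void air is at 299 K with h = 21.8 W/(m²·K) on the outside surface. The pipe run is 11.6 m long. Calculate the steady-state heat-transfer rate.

Radial resistances (cylindrical: R_cond = ln(r_o/r_i)/(2πkL), R_conv = 1/(h·2πrL)):
R_inner film = 1/(h_i·2πr₁L) = 1/(1480×2π×0.018×11.6) = 5.15×10^-4 K/W
R_brass pipe wall = ln(26/18)/(2π×111×11.6) = 4.545×10^-5 K/W
R_polyurethane foam = ln(86/26)/(2π×0.0272×11.6) = 0.6034 K/W
R_cork board = ln(108/86)/(2π×0.0547×11.6) = 0.05713 K/W
R_outer film = 1/(h_o·2πr_oL) = 1/(21.8×2π×0.108×11.6) = 0.005827 K/W
R_total = 0.6669 K/W
Q = ΔT/R_total = 21/0.6669

Q ≈ 31.5 W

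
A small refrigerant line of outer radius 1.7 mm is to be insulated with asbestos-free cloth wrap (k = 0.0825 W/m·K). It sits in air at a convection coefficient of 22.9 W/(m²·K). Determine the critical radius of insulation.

r_cr ≈ 3.6 mm

For a cylinder r_cr = k/h = 0.0825/22.9
r_cr = 3.6 mm; since the bare radius (1.7 mm) is below r_cr, adding a thin layer of insulation will *increase* heat loss.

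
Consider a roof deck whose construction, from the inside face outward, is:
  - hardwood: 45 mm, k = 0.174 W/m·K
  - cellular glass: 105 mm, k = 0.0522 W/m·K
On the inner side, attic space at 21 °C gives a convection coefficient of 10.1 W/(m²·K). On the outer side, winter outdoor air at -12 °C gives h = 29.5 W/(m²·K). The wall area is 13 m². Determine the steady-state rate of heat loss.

Q ≈ 179 W

Series thermal resistances:
R_inner film = 1/(h_i·A) = 1/(10.1×13) = 0.007616 K/W
R_hardwood = L/(kA) = 0.045/(0.174×13) = 0.01989 K/W
R_cellular glass = L/(kA) = 0.105/(0.0522×13) = 0.1547 K/W
R_outer film = 1/(h_o·A) = 1/(29.5×13) = 0.002608 K/W
R_total = 0.1848 K/W
Q = ΔT / R_total = 33 / 0.1848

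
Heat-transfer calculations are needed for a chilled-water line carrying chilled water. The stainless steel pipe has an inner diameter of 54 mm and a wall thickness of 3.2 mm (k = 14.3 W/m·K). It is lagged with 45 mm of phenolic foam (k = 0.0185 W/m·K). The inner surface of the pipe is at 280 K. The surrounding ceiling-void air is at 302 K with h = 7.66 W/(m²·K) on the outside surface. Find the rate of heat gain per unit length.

q′ ≈ 2.71 W/m

Per-layer cylindrical resistances, series-summed:
R_stainless steel pipe wall = ln(30.2/27)/(2π×14.3×1) = 0.001247 K/W
R_phenolic foam = ln(75.2/30.2)/(2π×0.0185×1) = 7.849 K/W
R_outer film = 1/(h_o·2πr_oL) = 1/(7.66×2π×0.0752×1) = 0.2763 K/W
R_total = 8.126 K/W
Q = ΔT/R_total = 22/8.126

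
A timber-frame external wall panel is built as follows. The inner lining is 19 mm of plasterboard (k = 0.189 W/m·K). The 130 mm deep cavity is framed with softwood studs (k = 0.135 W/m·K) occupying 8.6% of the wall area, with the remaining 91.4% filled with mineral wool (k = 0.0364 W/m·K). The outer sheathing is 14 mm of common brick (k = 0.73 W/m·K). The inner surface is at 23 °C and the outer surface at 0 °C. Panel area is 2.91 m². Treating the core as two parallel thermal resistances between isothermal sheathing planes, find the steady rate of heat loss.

Sheathing layers in series; stud and cavity paths in parallel between them.
R_inner = 0.019/(0.189×2.91) = 0.03455 K/W
R_stud  = 0.13/(0.135×0.086×2.91) = 3.848 K/W
R_cav   = 0.13/(0.0364×0.914×2.91) = 1.343 K/W
1/R_core = 1/R_stud + 1/R_cav → R_core = 0.9954 K/W
R_outer = 0.014/(0.73×2.91) = 0.00659 K/W
R_total = 1.037 K/W
Q = ΔT/R_total = 23/1.037

Q ≈ 22.2 W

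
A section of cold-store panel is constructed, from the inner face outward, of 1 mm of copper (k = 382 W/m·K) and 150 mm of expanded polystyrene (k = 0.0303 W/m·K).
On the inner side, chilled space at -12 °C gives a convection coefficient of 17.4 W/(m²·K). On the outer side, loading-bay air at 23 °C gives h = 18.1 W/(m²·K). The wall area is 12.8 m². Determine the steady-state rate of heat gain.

Series thermal resistances:
R_inner film = 1/(h_i·A) = 1/(17.4×12.8) = 0.00449 K/W
R_copper = L/(kA) = 0.001/(382×12.8) = 2.045×10^-7 K/W
R_expanded polystyrene = L/(kA) = 0.15/(0.0303×12.8) = 0.3868 K/W
R_outer film = 1/(h_o·A) = 1/(18.1×12.8) = 0.004316 K/W
R_total = 0.3956 K/W
Q = ΔT / R_total = 35 / 0.3956

Q ≈ 88.5 W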